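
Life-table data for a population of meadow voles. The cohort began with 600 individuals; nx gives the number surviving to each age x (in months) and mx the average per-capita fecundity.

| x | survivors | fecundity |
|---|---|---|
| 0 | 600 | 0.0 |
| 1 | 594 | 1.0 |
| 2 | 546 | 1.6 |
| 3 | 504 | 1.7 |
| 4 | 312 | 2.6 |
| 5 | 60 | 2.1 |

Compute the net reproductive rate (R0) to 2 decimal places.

5.44

lx = nx/n0 = nx/600: 1, 0.99, 0.91, 0.84, 0.52, 0.1
lx·mx by age: 0, 0.99, 1.456, 1.428, 1.352, 0.21
R0 = Σ lx·mx = 5.436 → 5.44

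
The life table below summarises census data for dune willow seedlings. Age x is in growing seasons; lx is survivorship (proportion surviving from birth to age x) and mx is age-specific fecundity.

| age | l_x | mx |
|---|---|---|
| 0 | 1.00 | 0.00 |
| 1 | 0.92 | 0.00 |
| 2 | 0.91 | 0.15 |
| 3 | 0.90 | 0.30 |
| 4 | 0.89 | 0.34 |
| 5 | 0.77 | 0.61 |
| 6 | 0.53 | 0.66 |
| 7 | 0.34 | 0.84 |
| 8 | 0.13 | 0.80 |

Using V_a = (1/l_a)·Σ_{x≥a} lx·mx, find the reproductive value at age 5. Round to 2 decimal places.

lx·mx for x ≥ 5: 0.4697, 0.3498, 0.2856, 0.104 → sum = 1.2091
V_5 = 1.2091 / l_5 = 1.2091 / 0.77 = 1.57026… → 1.57

1.57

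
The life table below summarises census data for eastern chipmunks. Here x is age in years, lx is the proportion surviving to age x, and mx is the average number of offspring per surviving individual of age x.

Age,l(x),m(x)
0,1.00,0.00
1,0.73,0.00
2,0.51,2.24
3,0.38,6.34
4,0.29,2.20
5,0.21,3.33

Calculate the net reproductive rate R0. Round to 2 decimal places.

4.89

lx·mx by age: 0, 0, 1.1424, 2.4092, 0.638, 0.6993
R0 = Σ lx·mx = 4.8889 → 4.89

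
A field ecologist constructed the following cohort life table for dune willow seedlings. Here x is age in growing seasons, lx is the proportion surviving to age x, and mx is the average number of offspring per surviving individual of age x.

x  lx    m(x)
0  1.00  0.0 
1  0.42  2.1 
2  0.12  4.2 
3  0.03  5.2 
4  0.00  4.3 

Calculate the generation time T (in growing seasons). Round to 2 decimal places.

1.53

lx·mx: 0, 0.882, 0.504, 0.156, 0 → R0 = 1.542
x·lx·mx: 0, 0.882, 1.008, 0.468, 0 → Σ = 2.358
T = 2.358 / 1.542 = 1.529183… → 1.53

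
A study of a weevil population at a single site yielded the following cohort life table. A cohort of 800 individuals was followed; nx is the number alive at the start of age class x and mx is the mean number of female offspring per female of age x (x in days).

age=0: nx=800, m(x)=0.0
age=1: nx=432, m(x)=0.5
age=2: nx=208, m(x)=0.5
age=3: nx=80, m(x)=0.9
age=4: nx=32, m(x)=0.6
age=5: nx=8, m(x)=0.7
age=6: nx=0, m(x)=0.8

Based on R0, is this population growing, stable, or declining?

declining

lx = nx/n0 = nx/800: 1, 0.54, 0.26, 0.1, 0.04, 0.01, 0
R0 = Σ lx·mx = 0 + 0.27 + 0.13 + 0.09 + 0.024 + 0.007 + 0 = 0.521
R0 < 1, so the population is declining.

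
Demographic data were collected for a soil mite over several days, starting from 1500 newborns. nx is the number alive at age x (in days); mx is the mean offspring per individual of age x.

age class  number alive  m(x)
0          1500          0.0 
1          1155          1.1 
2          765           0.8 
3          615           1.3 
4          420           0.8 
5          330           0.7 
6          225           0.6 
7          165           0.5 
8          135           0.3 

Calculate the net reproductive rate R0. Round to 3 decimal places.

2.338

lx = nx/n0 = nx/1500: 1, 0.77, 0.51, 0.41, 0.28, 0.22, 0.15, 0.11, 0.09
lx·mx by age: 0, 0.847, 0.408, 0.533, 0.224, 0.154, 0.09, 0.055, 0.027
R0 = Σ lx·mx = 2.338 → 2.338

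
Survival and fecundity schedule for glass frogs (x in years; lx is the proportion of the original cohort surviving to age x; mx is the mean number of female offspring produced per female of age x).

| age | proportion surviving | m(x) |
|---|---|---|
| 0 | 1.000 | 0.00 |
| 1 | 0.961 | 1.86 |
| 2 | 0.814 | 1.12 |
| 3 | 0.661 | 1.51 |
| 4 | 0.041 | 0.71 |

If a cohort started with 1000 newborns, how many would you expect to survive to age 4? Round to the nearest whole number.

Expected survivors = N0 · l_4 = 1000 × 0.041 = 41 → 41

41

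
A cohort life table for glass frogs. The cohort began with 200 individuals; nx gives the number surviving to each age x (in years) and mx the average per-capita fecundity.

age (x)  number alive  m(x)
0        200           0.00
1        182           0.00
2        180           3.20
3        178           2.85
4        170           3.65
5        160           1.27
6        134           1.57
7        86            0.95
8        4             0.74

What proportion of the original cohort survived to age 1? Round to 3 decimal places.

l_1 = n_1/n_0 = 182/200 = 0.91 → 0.910

0.910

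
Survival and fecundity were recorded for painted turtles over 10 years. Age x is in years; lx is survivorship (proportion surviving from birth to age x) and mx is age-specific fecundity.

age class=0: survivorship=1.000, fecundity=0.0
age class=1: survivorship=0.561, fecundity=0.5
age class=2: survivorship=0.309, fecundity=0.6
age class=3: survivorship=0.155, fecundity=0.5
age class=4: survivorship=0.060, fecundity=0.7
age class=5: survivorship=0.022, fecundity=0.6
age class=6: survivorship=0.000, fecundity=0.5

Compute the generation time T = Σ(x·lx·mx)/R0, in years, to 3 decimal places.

1.867

lx·mx: 0, 0.2805, 0.1854, 0.0775, 0.042, 0.0132, 0 → R0 = 0.5986
x·lx·mx: 0, 0.2805, 0.3708, 0.2325, 0.168, 0.066, 0 → Σ = 1.1178
T = 1.1178 / 0.5986 = 1.867357… → 1.867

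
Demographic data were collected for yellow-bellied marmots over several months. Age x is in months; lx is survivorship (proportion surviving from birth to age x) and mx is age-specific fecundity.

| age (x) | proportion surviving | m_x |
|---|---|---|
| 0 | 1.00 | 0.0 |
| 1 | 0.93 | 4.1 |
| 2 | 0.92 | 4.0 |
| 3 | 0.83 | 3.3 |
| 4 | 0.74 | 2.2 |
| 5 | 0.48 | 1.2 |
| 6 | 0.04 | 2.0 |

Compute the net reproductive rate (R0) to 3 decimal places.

lx·mx by age: 0, 3.813, 3.68, 2.739, 1.628, 0.576, 0.08
R0 = Σ lx·mx = 12.516 → 12.516

12.516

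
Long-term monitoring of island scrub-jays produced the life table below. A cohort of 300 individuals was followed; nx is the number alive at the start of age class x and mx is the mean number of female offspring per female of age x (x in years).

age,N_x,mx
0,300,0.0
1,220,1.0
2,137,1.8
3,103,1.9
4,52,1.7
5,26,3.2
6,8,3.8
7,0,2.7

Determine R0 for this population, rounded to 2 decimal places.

2.88

lx = nx/n0 = nx/300: 1, 0.73333…, 0.45667…, 0.34333…, 0.17333…, 0.08667…, 0.02667…, 0
lx·mx by age: 0, 0.733333…, 0.822…, 0.652333…, 0.294667…, 0.277333…, 0.101333…, 0
R0 = Σ lx·mx = 2.881… → 2.88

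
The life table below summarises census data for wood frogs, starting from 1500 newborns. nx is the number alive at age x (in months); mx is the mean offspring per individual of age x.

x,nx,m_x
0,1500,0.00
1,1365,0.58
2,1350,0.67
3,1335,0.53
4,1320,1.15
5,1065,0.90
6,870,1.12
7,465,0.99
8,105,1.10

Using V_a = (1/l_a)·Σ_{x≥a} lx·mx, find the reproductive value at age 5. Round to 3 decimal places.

2.356

lx = nx/n0 = nx/1500: 1, 0.91, 0.9, 0.89, 0.88, 0.71, 0.58, 0.31, 0.07
lx·mx for x ≥ 5: 0.639, 0.6496, 0.3069, 0.077 → sum = 1.6725
V_5 = 1.6725 / l_5 = 1.6725 / 0.71 = 2.355634… → 2.356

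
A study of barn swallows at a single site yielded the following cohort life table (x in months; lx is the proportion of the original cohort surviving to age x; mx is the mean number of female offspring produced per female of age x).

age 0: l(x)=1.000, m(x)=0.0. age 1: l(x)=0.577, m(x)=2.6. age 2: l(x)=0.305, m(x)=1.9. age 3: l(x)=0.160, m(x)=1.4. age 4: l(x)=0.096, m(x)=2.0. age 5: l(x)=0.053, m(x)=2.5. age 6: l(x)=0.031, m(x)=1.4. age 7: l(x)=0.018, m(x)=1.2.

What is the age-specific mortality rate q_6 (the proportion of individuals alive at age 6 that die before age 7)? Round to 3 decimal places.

q_6 = (l_6 − l_7) / l_6 = (0.031 − 0.018) / 0.031
     = 0.013 / 0.031 = 0.419355… → 0.419

0.419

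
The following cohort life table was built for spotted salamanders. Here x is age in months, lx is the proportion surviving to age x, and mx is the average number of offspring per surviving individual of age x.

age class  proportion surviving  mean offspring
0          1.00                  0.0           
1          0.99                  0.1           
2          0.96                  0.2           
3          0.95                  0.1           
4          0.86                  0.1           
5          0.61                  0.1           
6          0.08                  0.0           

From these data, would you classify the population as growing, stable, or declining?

declining

R0 = Σ lx·mx = 0 + 0.099 + 0.192 + 0.095 + 0.086 + 0.061 + 0 = 0.533
R0 < 1, so the population is declining.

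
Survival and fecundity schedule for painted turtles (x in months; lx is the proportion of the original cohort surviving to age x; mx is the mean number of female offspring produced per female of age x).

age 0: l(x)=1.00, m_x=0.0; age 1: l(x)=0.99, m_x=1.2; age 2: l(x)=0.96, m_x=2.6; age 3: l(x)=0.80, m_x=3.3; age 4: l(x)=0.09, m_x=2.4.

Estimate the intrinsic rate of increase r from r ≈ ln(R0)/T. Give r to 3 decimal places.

0.821

R0 = Σ lx·mx = 0 + 1.188 + 2.496 + 2.64 + 0.216 = 6.54
Σ x·lx·mx = 14.964; T = 14.964/6.54 = 2.28807…
r ≈ ln(R0)/T = ln(6.54)/2.28807… = 0.82075… → 0.821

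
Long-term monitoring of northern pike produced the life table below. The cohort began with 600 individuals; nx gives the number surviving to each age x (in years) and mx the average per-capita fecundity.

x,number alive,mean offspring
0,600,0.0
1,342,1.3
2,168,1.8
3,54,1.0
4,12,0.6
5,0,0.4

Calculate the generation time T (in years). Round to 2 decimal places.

1.53

lx = nx/n0 = nx/600: 1, 0.57, 0.28, 0.09, 0.02, 0
lx·mx: 0, 0.741, 0.504, 0.09, 0.012, 0 → R0 = 1.347
x·lx·mx: 0, 0.741, 1.008, 0.27, 0.048, 0 → Σ = 2.067
T = 2.067 / 1.347 = 1.534521… → 1.53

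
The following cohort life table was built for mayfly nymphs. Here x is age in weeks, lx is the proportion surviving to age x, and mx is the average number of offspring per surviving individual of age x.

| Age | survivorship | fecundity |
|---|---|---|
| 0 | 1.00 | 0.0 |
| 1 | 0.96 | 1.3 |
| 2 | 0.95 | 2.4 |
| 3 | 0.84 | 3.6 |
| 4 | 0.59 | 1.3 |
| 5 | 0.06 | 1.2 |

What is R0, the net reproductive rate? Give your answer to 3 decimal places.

7.391

lx·mx by age: 0, 1.248, 2.28, 3.024, 0.767, 0.072
R0 = Σ lx·mx = 7.391 → 7.391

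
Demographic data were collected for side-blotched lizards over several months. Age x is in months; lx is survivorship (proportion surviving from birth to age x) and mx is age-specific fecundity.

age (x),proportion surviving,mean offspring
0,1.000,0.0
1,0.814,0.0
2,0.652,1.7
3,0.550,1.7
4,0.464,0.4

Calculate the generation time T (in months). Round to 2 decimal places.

2.59

lx·mx: 0, 0, 1.1084, 0.935, 0.1856 → R0 = 2.229
x·lx·mx: 0, 0, 2.2168, 2.805, 0.7424 → Σ = 5.7642
T = 5.7642 / 2.229 = 2.586003… → 2.59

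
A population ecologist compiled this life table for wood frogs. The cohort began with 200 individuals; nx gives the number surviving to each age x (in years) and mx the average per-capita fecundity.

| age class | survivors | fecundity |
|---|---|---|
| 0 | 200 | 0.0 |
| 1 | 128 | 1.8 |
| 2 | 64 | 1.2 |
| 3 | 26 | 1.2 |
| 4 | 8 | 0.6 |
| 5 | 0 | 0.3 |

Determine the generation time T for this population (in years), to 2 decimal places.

1.45

lx = nx/n0 = nx/200: 1, 0.64, 0.32, 0.13, 0.04, 0
lx·mx: 0, 1.152, 0.384, 0.156, 0.024, 0 → R0 = 1.716
x·lx·mx: 0, 1.152, 0.768, 0.468, 0.096, 0 → Σ = 2.484
T = 2.484 / 1.716 = 1.447552… → 1.45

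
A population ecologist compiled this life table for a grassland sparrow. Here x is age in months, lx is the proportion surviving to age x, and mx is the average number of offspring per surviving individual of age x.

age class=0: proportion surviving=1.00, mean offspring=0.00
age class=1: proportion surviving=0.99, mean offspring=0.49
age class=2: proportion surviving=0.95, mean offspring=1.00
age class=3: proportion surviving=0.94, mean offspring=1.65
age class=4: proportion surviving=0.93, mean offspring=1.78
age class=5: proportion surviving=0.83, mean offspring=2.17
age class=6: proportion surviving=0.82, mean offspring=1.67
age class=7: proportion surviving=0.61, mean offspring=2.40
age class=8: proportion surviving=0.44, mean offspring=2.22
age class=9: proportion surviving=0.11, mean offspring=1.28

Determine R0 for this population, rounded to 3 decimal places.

10.394

lx·mx by age: 0, 0.4851, 0.95, 1.551, 1.6554, 1.8011, 1.3694, 1.464, 0.9768, 0.1408
R0 = Σ lx·mx = 10.3936 → 10.394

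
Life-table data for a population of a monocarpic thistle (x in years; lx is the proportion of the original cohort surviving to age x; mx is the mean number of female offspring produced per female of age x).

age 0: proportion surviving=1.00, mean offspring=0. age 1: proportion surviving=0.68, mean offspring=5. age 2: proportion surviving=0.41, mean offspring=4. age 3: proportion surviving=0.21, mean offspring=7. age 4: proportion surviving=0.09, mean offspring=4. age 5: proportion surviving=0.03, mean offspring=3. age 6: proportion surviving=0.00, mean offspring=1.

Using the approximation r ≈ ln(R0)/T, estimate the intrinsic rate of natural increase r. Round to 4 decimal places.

1.0403

R0 = Σ lx·mx = 0 + 3.4 + 1.64 + 1.47 + 0.36 + 0.09 + 0 = 6.96
Σ x·lx·mx = 12.98; T = 12.98/6.96 = 1.86494…
r ≈ ln(R0)/T = ln(6.96)/1.86494… = 1.040343… → 1.0403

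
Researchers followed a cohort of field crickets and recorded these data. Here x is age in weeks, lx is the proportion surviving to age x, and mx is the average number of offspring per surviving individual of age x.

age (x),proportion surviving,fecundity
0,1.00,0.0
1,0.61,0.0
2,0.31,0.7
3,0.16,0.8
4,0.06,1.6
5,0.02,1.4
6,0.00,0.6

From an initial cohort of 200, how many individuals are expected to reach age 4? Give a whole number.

12

Expected survivors = N0 · l_4 = 200 × 0.06 = 12 → 12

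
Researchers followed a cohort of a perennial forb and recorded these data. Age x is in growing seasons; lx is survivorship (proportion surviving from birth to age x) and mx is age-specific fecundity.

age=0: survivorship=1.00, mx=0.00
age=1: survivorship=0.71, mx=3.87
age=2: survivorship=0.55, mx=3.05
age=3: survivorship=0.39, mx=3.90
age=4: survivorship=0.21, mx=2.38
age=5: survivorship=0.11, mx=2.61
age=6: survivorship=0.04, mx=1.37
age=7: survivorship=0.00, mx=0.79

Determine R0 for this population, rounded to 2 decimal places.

lx·mx by age: 0, 2.7477, 1.6775, 1.521, 0.4998, 0.2871, 0.0548, 0
R0 = Σ lx·mx = 6.7879 → 6.79

6.79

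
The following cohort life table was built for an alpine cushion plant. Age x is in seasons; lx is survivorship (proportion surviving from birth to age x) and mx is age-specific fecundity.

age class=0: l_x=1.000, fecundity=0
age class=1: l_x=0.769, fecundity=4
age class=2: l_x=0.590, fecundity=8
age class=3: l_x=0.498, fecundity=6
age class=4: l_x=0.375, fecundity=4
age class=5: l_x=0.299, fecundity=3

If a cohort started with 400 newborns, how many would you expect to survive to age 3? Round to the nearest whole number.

199

Expected survivors = N0 · l_3 = 400 × 0.498 = 199.2 → 199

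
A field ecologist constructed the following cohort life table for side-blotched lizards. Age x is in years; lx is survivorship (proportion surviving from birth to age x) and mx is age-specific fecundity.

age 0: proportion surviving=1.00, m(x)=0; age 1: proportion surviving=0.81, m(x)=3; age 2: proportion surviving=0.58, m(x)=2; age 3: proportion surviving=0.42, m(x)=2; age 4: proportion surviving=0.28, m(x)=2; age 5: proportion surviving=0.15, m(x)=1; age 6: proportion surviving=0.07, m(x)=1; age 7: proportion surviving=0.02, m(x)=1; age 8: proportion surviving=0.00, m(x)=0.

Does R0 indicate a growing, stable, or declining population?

growing

R0 = Σ lx·mx = 0 + 2.43 + 1.16 + 0.84 + 0.56 + 0.15 + 0.07 + 0.02 + 0 = 5.23
R0 > 1, so the population is growing.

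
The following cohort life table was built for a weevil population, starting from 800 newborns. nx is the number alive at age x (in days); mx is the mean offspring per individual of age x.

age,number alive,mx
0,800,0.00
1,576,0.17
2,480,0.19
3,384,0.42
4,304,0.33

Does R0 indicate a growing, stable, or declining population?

declining

lx = nx/n0 = nx/800: 1, 0.72, 0.6, 0.48, 0.38
R0 = Σ lx·mx = 0 + 0.1224 + 0.114 + 0.2016 + 0.1254 = 0.5634
R0 < 1, so the population is declining.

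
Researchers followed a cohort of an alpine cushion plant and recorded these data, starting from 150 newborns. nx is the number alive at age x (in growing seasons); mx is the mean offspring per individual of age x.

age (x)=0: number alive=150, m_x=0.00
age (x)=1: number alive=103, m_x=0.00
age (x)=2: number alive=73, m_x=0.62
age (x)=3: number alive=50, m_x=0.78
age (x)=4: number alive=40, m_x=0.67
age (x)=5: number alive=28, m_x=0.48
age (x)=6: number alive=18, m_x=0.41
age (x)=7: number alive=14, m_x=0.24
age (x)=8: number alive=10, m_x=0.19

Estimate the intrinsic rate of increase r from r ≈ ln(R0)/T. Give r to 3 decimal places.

lx = nx/n0 = nx/150: 1, 0.68667…, 0.48667…, 0.33333…, 0.26667…, 0.18667…, 0.12, 0.09333…, 0.06667…
R0 = Σ lx·mx = 0 + 0 + 0.30173… + 0.26… + 0.17867… + 0.0896… + 0.0492 + 0.0224… + 0.01267… = 0.914267…
Σ x·lx·mx = 3.099467…; T = 3.099467…/0.914267… = 3.39011…
r ≈ ln(R0)/T = ln(0.914267…)/3.39011… = -0.02644… → -0.026

-0.026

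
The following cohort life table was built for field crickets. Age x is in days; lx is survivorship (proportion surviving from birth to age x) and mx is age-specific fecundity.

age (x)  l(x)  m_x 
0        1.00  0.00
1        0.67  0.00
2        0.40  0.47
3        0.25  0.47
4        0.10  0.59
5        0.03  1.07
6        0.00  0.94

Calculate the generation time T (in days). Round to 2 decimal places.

lx·mx: 0, 0, 0.188, 0.1175, 0.059, 0.0321, 0 → R0 = 0.3966
x·lx·mx: 0, 0, 0.376, 0.3525, 0.236, 0.1605, 0 → Σ = 1.125
T = 1.125 / 0.3966 = 2.836611… → 2.84

2.84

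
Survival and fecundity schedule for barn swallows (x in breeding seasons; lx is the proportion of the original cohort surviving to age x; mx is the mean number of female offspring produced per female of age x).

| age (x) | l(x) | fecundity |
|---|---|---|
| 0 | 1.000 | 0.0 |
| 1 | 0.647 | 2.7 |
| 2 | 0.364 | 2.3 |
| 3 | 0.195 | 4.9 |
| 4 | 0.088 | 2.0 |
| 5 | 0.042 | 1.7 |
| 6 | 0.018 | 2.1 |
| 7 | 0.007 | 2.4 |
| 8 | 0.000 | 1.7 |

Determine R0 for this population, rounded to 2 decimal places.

3.84

lx·mx by age: 0, 1.7469, 0.8372, 0.9555, 0.176, 0.0714, 0.0378, 0.0168, 0
R0 = Σ lx·mx = 3.8416 → 3.84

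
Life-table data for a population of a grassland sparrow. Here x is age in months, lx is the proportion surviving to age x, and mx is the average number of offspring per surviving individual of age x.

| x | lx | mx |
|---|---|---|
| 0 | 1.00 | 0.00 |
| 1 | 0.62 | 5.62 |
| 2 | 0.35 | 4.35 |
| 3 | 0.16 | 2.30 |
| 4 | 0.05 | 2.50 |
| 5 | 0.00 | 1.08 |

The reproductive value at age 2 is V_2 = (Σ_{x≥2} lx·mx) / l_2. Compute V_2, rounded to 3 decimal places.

5.759

lx·mx for x ≥ 2: 1.5225, 0.368, 0.125, 0 → sum = 2.0155
V_2 = 2.0155 / l_2 = 2.0155 / 0.35 = 5.758571… → 5.759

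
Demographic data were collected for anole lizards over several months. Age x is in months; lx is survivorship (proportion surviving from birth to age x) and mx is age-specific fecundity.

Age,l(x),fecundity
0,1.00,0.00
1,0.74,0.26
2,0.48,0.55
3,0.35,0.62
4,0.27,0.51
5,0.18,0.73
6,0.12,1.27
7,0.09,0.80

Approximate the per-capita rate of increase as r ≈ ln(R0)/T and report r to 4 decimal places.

R0 = Σ lx·mx = 0 + 0.1924 + 0.264 + 0.217 + 0.1377 + 0.1314 + 0.1524 + 0.072 = 1.1669
Σ x·lx·mx = 3.9976; T = 3.9976/1.1669 = 3.42583…
r ≈ ln(R0)/T = ln(1.1669)/3.42583… = 0.045055… → 0.0451

0.0451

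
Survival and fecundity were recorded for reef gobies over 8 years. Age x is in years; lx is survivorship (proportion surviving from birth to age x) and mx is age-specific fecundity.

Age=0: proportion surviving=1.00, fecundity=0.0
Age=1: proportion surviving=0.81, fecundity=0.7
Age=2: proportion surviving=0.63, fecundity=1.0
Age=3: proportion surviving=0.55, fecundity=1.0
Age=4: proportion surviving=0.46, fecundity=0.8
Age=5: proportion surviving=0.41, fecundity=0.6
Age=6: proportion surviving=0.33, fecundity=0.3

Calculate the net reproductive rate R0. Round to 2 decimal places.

2.46

lx·mx by age: 0, 0.567, 0.63, 0.55, 0.368, 0.246, 0.099
R0 = Σ lx·mx = 2.46 → 2.46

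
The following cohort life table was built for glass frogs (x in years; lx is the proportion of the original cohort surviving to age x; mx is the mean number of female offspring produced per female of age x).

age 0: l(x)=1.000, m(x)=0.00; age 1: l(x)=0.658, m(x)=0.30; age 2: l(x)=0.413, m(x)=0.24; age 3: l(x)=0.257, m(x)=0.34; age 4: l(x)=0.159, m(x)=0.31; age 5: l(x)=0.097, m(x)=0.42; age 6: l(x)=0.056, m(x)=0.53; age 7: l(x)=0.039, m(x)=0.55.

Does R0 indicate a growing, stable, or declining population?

R0 = Σ lx·mx = 0 + 0.1974 + 0.09912 + 0.08738 + 0.04929 + 0.04074 + 0.02968 + 0.02145 = 0.52506
R0 < 1, so the population is declining.

declining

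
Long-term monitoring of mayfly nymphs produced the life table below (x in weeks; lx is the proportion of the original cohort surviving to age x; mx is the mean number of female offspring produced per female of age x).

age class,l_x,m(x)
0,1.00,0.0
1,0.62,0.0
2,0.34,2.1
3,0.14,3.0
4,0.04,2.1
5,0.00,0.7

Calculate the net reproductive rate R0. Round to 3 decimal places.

lx·mx by age: 0, 0, 0.714, 0.42, 0.084, 0
R0 = Σ lx·mx = 1.218 → 1.218

1.218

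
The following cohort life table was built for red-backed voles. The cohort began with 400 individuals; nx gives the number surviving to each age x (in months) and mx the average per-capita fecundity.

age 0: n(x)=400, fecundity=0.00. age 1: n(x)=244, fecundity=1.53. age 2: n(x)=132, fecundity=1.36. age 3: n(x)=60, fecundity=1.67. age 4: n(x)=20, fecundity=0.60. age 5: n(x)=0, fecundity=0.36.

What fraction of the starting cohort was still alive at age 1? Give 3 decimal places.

0.610

l_1 = n_1/n_0 = 244/400 = 0.61 → 0.610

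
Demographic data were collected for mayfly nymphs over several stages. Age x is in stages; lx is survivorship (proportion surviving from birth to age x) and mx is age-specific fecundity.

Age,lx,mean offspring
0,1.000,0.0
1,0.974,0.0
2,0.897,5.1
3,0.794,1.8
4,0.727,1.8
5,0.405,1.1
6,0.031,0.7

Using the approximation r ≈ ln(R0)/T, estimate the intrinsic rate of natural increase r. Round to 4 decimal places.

R0 = Σ lx·mx = 0 + 0 + 4.5747 + 1.4292 + 1.3086 + 0.4455 + 0.0217 = 7.7797
Σ x·lx·mx = 21.0291; T = 21.0291/7.7797 = 2.70307…
r ≈ ln(R0)/T = ln(7.7797)/2.70307… = 0.758957… → 0.7590

0.7590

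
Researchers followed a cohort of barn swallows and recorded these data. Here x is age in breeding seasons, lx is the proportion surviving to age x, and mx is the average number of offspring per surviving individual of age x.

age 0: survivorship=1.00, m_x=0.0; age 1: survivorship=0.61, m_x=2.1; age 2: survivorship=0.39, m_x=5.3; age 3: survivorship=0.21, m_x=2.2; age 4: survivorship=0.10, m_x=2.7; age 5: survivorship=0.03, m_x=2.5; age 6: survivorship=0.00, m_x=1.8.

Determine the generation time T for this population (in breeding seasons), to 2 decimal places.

lx·mx: 0, 1.281, 2.067, 0.462, 0.27, 0.075, 0 → R0 = 4.155
x·lx·mx: 0, 1.281, 4.134, 1.386, 1.08, 0.375, 0 → Σ = 8.256
T = 8.256 / 4.155 = 1.987004… → 1.99

1.99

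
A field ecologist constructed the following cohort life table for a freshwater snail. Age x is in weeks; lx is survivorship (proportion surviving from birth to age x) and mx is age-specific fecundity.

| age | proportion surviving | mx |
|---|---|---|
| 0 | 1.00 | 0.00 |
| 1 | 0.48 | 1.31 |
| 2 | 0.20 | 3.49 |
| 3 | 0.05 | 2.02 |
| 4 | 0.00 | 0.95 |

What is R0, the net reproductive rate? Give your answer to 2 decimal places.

lx·mx by age: 0, 0.6288, 0.698, 0.101, 0
R0 = Σ lx·mx = 1.4278 → 1.43

1.43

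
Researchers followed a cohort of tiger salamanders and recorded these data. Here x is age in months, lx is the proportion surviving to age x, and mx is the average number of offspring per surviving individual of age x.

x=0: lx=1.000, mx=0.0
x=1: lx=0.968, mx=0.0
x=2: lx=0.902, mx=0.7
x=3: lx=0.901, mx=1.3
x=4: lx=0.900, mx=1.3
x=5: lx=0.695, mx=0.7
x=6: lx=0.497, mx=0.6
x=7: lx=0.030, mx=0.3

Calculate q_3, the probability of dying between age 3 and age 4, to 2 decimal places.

0.00

q_3 = (l_3 − l_4) / l_3 = (0.901 − 0.9) / 0.901
     = 0.001 / 0.901 = 0.00111… → 0.00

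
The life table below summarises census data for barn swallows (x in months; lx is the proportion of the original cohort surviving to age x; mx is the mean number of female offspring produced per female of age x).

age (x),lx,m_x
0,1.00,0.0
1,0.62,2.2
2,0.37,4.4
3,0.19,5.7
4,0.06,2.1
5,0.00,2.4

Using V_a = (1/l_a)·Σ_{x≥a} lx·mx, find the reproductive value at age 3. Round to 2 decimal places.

lx·mx for x ≥ 3: 1.083, 0.126, 0 → sum = 1.209
V_3 = 1.209 / l_3 = 1.209 / 0.19 = 6.363158… → 6.36

6.36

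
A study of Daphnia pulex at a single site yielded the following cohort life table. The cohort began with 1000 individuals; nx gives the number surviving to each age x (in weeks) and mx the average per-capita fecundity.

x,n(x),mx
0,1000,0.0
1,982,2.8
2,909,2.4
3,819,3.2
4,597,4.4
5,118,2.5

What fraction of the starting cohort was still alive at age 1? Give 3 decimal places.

l_1 = n_1/n_0 = 982/1000 = 0.982 → 0.982

0.982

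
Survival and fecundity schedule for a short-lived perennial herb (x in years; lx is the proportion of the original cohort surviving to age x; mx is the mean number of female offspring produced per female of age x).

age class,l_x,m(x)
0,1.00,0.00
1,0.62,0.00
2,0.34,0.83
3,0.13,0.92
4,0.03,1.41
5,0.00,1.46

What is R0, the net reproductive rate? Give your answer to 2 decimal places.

0.44

lx·mx by age: 0, 0, 0.2822, 0.1196, 0.0423, 0
R0 = Σ lx·mx = 0.4441 → 0.44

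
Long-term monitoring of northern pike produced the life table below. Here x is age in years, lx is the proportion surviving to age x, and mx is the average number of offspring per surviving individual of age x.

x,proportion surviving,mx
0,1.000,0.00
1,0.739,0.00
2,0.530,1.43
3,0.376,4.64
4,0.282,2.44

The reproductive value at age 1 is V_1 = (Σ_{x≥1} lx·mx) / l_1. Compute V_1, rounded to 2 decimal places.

lx·mx for x ≥ 1: 0, 0.7579, 1.74464, 0.68808 → sum = 3.19062
V_1 = 3.19062 / l_1 = 3.19062 / 0.739 = 4.317483… → 4.32

4.32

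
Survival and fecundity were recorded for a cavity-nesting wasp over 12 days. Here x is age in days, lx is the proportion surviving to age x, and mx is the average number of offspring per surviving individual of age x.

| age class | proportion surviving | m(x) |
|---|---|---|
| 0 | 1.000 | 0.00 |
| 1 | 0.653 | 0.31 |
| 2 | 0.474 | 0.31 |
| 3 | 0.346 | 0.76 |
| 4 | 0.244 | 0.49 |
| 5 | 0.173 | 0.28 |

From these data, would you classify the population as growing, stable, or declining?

declining

R0 = Σ lx·mx = 0 + 0.20243 + 0.14694 + 0.26296 + 0.11956 + 0.04844 = 0.78033
R0 < 1, so the population is declining.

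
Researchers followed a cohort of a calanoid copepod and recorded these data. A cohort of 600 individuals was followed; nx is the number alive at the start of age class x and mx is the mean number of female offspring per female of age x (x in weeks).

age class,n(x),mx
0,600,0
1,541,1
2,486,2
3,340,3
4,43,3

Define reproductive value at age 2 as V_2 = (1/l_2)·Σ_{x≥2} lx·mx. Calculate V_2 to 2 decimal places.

4.36

lx = nx/n0 = nx/600: 1, 0.90167…, 0.81, 0.56667…, 0.07167…
lx·mx for x ≥ 2: 1.62, 1.7…, 0.215… → sum = 3.535…
V_2 = 3.535… / l_2 = 3.535… / 0.81 = 4.364198… → 4.36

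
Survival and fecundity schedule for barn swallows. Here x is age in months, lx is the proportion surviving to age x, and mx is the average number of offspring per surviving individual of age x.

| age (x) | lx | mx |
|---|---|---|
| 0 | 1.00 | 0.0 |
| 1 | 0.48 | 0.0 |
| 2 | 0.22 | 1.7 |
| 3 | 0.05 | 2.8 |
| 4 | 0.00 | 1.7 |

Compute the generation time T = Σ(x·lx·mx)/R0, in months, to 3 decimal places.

2.272

lx·mx: 0, 0, 0.374, 0.14, 0 → R0 = 0.514
x·lx·mx: 0, 0, 0.748, 0.42, 0 → Σ = 1.168
T = 1.168 / 0.514 = 2.272374… → 2.272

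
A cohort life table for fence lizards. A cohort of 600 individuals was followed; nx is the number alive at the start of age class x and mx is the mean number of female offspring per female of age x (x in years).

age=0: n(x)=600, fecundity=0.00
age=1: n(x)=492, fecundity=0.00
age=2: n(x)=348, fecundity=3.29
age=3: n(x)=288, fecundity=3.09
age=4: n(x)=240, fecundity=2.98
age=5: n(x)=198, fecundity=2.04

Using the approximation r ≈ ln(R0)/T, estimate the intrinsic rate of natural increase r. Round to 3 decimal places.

lx = nx/n0 = nx/600: 1, 0.82, 0.58, 0.48, 0.4, 0.33
R0 = Σ lx·mx = 0 + 0 + 1.9082 + 1.4832 + 1.192 + 0.6732 = 5.2566
Σ x·lx·mx = 16.4; T = 16.4/5.2566 = 3.11989…
r ≈ ln(R0)/T = ln(5.2566)/3.11989… = 0.53191… → 0.532

0.532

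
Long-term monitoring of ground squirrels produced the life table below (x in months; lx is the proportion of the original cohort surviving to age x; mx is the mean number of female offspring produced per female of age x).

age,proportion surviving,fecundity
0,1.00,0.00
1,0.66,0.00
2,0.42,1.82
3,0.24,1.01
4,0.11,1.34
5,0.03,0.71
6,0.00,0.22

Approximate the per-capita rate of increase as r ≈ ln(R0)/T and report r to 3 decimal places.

0.064

R0 = Σ lx·mx = 0 + 0 + 0.7644 + 0.2424 + 0.1474 + 0.0213 + 0 = 1.1755
Σ x·lx·mx = 2.9521; T = 2.9521/1.1755 = 2.51136…
r ≈ ln(R0)/T = ln(1.1755)/2.51136… = 0.06438… → 0.064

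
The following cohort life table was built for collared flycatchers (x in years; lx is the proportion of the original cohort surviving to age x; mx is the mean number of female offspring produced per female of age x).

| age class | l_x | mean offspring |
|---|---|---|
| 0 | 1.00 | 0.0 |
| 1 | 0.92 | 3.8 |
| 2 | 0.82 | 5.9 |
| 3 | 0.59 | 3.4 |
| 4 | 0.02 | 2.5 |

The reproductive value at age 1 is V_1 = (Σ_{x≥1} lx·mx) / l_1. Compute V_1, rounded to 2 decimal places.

lx·mx for x ≥ 1: 3.496, 4.838, 2.006, 0.05 → sum = 10.39
V_1 = 10.39 / l_1 = 10.39 / 0.92 = 11.293478… → 11.29

11.29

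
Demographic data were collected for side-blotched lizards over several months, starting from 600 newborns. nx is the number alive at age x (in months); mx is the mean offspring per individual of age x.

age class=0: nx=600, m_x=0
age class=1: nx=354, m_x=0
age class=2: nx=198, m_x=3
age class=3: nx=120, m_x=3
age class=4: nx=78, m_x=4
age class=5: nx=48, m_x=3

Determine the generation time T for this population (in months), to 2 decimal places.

3.00

lx = nx/n0 = nx/600: 1, 0.59, 0.33, 0.2, 0.13, 0.08
lx·mx: 0, 0, 0.99, 0.6, 0.52, 0.24 → R0 = 2.35
x·lx·mx: 0, 0, 1.98, 1.8, 2.08, 1.2 → Σ = 7.06
T = 7.06 / 2.35 = 3.004255… → 3.00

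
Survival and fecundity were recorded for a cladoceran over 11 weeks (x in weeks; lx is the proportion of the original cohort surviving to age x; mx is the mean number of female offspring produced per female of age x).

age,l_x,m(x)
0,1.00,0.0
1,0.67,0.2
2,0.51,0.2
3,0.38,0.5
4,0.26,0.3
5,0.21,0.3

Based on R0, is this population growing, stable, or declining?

R0 = Σ lx·mx = 0 + 0.134 + 0.102 + 0.19 + 0.078 + 0.063 = 0.567
R0 < 1, so the population is declining.

declining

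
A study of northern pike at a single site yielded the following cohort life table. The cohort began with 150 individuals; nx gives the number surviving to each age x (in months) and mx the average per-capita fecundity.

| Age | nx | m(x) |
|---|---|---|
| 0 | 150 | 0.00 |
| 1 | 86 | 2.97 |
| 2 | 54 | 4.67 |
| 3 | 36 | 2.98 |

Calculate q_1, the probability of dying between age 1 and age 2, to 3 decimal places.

0.372

lx = nx/n0 = nx/150: 1, 0.57333…, 0.36, 0.24
q_1 = (l_1 − l_2) / l_1 = (0.573333… − 0.36) / 0.573333…
     = 0.213333… / 0.573333… = 0.372093… → 0.372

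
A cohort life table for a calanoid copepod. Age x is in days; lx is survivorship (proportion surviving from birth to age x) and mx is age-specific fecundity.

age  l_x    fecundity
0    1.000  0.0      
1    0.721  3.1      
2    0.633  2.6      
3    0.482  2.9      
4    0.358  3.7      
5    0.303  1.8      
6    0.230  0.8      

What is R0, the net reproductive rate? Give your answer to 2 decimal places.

lx·mx by age: 0, 2.2351, 1.6458, 1.3978, 1.3246, 0.5454, 0.184
R0 = Σ lx·mx = 7.3327 → 7.33

7.33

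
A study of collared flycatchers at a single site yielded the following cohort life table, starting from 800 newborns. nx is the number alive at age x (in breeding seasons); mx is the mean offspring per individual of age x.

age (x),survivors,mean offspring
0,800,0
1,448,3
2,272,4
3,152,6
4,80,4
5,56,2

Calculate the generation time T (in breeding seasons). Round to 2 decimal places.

2.14

lx = nx/n0 = nx/800: 1, 0.56, 0.34, 0.19, 0.1, 0.07
lx·mx: 0, 1.68, 1.36, 1.14, 0.4, 0.14 → R0 = 4.72
x·lx·mx: 0, 1.68, 2.72, 3.42, 1.6, 0.7 → Σ = 10.12
T = 10.12 / 4.72 = 2.144068… → 2.14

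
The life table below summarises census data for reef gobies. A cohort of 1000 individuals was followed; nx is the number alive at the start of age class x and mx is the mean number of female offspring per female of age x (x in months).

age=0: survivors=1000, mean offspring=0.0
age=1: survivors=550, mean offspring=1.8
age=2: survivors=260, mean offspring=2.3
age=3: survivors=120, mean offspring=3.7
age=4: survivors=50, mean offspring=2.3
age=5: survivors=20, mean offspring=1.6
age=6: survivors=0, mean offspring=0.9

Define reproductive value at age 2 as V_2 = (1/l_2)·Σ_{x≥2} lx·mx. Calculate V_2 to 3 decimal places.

lx = nx/n0 = nx/1000: 1, 0.55, 0.26, 0.12, 0.05, 0.02, 0
lx·mx for x ≥ 2: 0.598, 0.444, 0.115, 0.032, 0 → sum = 1.189
V_2 = 1.189 / l_2 = 1.189 / 0.26 = 4.573077… → 4.573

4.573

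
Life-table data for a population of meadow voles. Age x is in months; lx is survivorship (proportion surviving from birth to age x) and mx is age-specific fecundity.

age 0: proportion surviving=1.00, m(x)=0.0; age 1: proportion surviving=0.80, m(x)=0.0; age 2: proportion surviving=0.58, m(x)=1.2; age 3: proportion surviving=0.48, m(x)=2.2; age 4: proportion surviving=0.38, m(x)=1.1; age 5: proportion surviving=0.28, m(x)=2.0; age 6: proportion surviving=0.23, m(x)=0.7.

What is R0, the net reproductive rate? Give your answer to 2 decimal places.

2.89

lx·mx by age: 0, 0, 0.696, 1.056, 0.418, 0.56, 0.161
R0 = Σ lx·mx = 2.891 → 2.89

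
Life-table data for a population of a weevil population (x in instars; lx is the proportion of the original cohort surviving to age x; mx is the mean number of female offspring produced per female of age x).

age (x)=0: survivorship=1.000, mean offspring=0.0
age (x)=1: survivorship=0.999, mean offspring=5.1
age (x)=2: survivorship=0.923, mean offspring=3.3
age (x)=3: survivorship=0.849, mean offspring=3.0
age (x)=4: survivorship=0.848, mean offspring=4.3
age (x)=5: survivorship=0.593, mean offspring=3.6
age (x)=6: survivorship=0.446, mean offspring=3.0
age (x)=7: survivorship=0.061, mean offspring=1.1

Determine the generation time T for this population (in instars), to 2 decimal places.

2.94

lx·mx: 0, 5.0949, 3.0459, 2.547, 3.6464, 2.1348, 1.338, 0.0671 → R0 = 17.8741
x·lx·mx: 0, 5.0949, 6.0918, 7.641, 14.5856, 10.674, 8.028, 0.4697 → Σ = 52.585
T = 52.585 / 17.8741 = 2.941966… → 2.94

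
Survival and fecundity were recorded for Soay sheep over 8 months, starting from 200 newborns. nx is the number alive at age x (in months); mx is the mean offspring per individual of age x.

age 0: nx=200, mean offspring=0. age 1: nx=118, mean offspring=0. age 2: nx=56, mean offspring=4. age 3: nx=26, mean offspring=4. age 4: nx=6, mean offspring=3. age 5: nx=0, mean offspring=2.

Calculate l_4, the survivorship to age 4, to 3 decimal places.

0.030

l_4 = n_4/n_0 = 6/200 = 0.03 → 0.030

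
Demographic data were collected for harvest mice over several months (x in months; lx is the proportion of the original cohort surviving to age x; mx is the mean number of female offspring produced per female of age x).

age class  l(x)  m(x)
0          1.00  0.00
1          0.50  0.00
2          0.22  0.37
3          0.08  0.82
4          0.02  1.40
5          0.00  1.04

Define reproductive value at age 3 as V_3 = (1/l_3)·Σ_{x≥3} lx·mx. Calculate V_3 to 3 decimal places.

1.170

lx·mx for x ≥ 3: 0.0656, 0.028, 0 → sum = 0.0936
V_3 = 0.0936 / l_3 = 0.0936 / 0.08 = 1.17 → 1.170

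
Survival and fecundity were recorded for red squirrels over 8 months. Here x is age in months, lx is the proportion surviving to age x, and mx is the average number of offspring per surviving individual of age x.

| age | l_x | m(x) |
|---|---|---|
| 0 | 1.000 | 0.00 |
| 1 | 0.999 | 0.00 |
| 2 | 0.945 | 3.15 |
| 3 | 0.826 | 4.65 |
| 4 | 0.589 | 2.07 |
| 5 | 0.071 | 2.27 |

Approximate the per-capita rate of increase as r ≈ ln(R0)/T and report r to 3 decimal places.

R0 = Σ lx·mx = 0 + 0 + 2.97675 + 3.8409 + 1.21923 + 0.16117 = 8.19805
Σ x·lx·mx = 23.15897; T = 23.15897/8.19805 = 2.82494…
r ≈ ln(R0)/T = ln(8.19805)/2.82494… = 0.74476… → 0.745

0.745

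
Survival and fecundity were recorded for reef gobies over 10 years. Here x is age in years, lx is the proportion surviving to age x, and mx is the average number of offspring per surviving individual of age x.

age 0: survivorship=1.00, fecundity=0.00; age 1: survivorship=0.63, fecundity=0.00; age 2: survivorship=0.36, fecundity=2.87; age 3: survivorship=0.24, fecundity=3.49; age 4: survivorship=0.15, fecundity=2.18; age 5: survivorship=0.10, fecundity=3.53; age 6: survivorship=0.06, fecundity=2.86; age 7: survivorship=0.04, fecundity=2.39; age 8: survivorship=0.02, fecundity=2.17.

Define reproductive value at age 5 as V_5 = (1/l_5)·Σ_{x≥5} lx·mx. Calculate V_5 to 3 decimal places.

6.636

lx·mx for x ≥ 5: 0.353, 0.1716, 0.0956, 0.0434 → sum = 0.6636
V_5 = 0.6636 / l_5 = 0.6636 / 0.1 = 6.636 → 6.636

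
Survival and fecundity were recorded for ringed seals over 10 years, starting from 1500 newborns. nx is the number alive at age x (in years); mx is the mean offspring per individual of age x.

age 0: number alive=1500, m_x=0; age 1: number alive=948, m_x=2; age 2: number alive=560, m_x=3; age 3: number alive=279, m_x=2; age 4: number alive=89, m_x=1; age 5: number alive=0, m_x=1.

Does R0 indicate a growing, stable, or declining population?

lx = nx/n0 = nx/1500: 1, 0.632, 0.37333…, 0.186, 0.05933…, 0
R0 = Σ lx·mx = 0 + 1.264 + 1.12… + 0.372 + 0.059333… + 0 = 2.815333…
R0 > 1, so the population is growing.

growing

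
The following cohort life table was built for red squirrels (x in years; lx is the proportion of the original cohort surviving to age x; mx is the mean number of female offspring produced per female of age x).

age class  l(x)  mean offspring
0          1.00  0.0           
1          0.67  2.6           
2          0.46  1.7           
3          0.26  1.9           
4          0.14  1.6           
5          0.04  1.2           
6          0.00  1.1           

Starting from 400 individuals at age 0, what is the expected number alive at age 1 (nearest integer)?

Expected survivors = N0 · l_1 = 400 × 0.67 = 268 → 268

268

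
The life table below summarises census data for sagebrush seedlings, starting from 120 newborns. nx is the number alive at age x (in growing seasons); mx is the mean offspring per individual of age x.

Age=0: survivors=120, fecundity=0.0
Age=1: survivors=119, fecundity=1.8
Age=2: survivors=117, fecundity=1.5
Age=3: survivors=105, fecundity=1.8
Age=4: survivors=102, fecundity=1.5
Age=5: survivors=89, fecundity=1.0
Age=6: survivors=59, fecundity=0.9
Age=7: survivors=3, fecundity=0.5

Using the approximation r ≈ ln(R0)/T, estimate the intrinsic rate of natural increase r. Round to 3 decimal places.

lx = nx/n0 = nx/120: 1, 0.99167…, 0.975, 0.875, 0.85, 0.74167…, 0.49167…, 0.025
R0 = Σ lx·mx = 0 + 1.785… + 1.4625 + 1.575 + 1.275 + 0.74167… + 0.4425… + 0.0125 = 7.294167…
Σ x·lx·mx = 20.985833…; T = 20.985833…/7.294167… = 2.87707…
r ≈ ln(R0)/T = ln(7.294167…)/2.87707… = 0.69066… → 0.691

0.691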